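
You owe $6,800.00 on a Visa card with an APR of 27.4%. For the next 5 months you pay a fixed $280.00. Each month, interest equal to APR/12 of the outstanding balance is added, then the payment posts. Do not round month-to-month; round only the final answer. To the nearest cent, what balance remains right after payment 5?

Monthly rate r = 27.4%/12 = 2.28333% = 0.0228333.
Each month: B ← B·(1+r) − $280.00.
Month 1: interest $155.27; balance after payment $6,675.27.
Month 2: interest $152.42; balance after payment $6,547.69.
Month 3: interest $149.51; balance after payment $6,417.19.
Month 4: interest $146.53; balance after payment $6,283.72.
Month 5: interest $143.48; balance after payment $6,147.19.

$6,147.19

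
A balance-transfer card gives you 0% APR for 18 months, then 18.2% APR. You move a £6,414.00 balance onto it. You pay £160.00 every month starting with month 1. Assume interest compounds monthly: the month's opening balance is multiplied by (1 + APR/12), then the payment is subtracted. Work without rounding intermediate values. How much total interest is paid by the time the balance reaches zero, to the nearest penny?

Promo months 1–18 at r₀ = 0%/12 = 0; months 19+ at r₁ = 18.2%/12 = 0.0151667.
After month 18 (no interest yet): B = £6,414.00 − 18·£160.00 = £3,534.00.
Then at r₁ with £160.00/mo: n₂ = −ln(1 − r₁·B/P)/ln(1+r₁) ≈ 27.10 → 28 more payments.
Total paid = 45·£160.00 + £16.41 = £7,216.41; interest = £7,216.41 − £6,414.00 = £802.41.

£802.41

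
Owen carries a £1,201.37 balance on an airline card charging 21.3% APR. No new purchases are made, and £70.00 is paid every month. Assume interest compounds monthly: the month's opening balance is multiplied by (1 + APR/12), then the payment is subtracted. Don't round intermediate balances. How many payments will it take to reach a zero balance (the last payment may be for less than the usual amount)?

21 months

Monthly rate r = 21.3%/12 = 1.775% = 0.01775.
Recurrence: B ← B·(1+r) − £70.00.
Month 1: interest £21.32; balance after payment £1,152.69.
Month 2: interest £20.46; balance after payment £1,103.15.
Closed form: n = −ln(1 − rB₀/P)/ln(1+r) = −ln(0.69537)/ln(1.01775) ≈ 20.650, so the balance reaches zero during payment 21.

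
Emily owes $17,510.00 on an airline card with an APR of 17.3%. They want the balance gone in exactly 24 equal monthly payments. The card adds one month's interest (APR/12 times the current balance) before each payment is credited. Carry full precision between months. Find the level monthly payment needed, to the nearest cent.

Monthly rate r = 17.3%/12 = 1.44167% = 0.0144167.
Level-payment amortization: P = B₀·r / (1 − (1+r)^(−n)) = 17510.00·0.0144167 / (1 − 1.01442^(−24)).
Denominator 1 − (1+r)^(−24) = 0.290737536.
P = 252.436 / 0.290737536 ≈ 868.26.

$868.26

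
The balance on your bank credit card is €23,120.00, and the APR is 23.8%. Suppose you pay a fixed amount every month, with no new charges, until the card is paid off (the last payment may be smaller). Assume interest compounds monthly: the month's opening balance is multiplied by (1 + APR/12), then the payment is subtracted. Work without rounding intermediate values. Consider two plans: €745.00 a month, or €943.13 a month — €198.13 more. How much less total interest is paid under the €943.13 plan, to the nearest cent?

Monthly rate r = 23.8%/12 = 1.98333% = 0.0198333.
At €745.00/mo: n = ⌈−ln(1 − rB₀/P)/ln(1+r)⌉ = 49 payments (last €499.55); total interest = total paid − €23,120.00 = €13,139.55.
At €943.13/mo: 34 payments (last €856.57); total interest €8,859.86.
Interest saved = €13,139.55 − €8,859.86 = €4,279.69.

€4,279.69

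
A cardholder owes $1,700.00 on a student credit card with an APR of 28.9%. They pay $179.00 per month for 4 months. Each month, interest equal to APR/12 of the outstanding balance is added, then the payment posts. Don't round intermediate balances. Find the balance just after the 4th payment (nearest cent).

$1,127.50

Monthly rate r = 28.9%/12 = 2.40833% = 0.0240833.
Each month: B ← B·(1+r) − $179.00.
Month 1: interest $40.94; balance after payment $1,561.94.
Month 2: interest $37.62; balance after payment $1,420.56.
Month 3: interest $34.21; balance after payment $1,275.77.
Month 4: interest $30.72; balance after payment $1,127.50.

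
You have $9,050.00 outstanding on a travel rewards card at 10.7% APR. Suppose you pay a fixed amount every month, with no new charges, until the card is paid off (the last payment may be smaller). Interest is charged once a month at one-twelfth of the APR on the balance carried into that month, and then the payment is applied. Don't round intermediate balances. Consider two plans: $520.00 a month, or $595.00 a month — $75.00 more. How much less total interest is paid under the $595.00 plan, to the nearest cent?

Monthly rate r = 10.7%/12 = 0.891667% = 0.00891667.
At $520.00/mo: n = ⌈−ln(1 − rB₀/P)/ln(1+r)⌉ = 19 payments (last $518.31); total interest = total paid − $9,050.00 = $828.31.
At $595.00/mo: 17 payments (last $249.46); total interest $719.46.
Interest saved = $828.31 − $719.46 = $108.85.

$108.85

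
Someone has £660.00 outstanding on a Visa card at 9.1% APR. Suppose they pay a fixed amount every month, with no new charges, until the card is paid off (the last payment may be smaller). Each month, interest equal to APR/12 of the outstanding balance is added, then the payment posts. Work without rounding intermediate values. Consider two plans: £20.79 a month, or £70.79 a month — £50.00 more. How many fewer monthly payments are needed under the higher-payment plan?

27 fewer payments

Monthly rate r = 9.1%/12 = 0.758333% = 0.00758333.
At £20.79/mo: n = ⌈−ln(1 − rB₀/P)/ln(1+r)⌉ = 37 payments (last £9.49); total interest = total paid − £660.00 = £97.93.
At £70.79/mo: 10 payments (last £50.03); total interest £27.14.
Payments saved = 37 − 10 = 27.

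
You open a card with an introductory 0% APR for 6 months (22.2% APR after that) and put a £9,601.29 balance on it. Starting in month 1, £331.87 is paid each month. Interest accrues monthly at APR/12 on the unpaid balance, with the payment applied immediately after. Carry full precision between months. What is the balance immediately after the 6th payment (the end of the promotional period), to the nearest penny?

Promo months 1–6 at r₀ = 0%/12 = 0; months 7+ at r₁ = 22.2%/12 = 0.0185.
After month 6 (no interest yet): B = £9,601.29 − 6·£331.87 = £7,610.07.

£7,610.07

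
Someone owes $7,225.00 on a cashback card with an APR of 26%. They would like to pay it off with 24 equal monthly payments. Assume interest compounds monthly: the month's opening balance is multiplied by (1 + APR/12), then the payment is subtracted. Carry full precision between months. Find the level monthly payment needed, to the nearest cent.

Monthly rate r = 26%/12 = 2.16667% = 0.0216667.
Level-payment amortization: P = B₀·r / (1 − (1+r)^(−n)) = 7225.00·0.0216667 / (1 − 1.02167^(−24)).
Denominator 1 − (1+r)^(−24) = 0.402168739.
P = 156.542 / 0.402168739 ≈ 389.24.

$389.24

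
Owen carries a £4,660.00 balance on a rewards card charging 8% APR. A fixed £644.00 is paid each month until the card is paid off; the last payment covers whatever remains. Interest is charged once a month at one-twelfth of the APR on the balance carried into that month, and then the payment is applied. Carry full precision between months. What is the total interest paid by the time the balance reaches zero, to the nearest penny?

Monthly rate r = 8%/12 = 0.666667% = 0.00666667.
Payoff takes n = ⌈−ln(1 − rB₀/P)/ln(1+r)⌉ = ⌈7.441⌉ = 8 payments; the last is £284.58.
Total paid = 7·£644.00 + £284.58 = £4,792.58.
Total interest = total paid − principal = £4,792.58 − £4,660.00 = £132.58.

£132.58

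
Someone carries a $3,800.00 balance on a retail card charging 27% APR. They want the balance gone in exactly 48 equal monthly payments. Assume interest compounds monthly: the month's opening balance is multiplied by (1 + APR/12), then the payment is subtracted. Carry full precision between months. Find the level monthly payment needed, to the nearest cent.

Monthly rate r = 27%/12 = 2.25% = 0.0225.
Level-payment amortization: P = B₀·r / (1 − (1+r)^(−n)) = 3800.00·0.0225 / (1 − 1.0225^(−48)).
Denominator 1 − (1+r)^(−48) = 0.656314825.
P = 85.5 / 0.656314825 ≈ 130.27.

$130.27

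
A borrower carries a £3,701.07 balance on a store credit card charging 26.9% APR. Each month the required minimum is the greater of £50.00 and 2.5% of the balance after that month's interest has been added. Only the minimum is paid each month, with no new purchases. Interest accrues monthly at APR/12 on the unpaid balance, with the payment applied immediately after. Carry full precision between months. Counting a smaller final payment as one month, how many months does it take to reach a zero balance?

Monthly rate r = 26.9%/12 = 2.24167% = 0.0224167.
While 2.5% of the post-interest balance exceeds £50.00, each month B ← (B·(1+r))·(1 − 0.025), i.e. B shrinks by the factor (1+r)·0.975 = 0.99686.
This holds for months 1–203. Entering month 204 the balance is £1,953.13; 2.5% of the post-interest balance is now below £50.00, so the flat £50.00 minimum applies from here.
From month 204 a fixed £50.00 at rate r clears £1,953.13 in 95 more payments. Total: 203 + 95 = 298 months.

298 months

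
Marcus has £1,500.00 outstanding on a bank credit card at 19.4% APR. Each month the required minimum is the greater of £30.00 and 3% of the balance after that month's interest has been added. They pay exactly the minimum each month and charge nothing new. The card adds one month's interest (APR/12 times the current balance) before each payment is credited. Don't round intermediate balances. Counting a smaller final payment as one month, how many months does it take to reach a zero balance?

77 months

Monthly rate r = 19.4%/12 = 1.61667% = 0.0161667.
While 3% of the post-interest balance exceeds £30.00, each month B ← (B·(1+r))·(1 − 0.03), i.e. B shrinks by the factor (1+r)·0.97 = 0.98568.
This holds for months 1–30. Entering month 31 the balance is £973.18; 3% of the post-interest balance is now below £30.00, so the flat £30.00 minimum applies from here.
From month 31 a fixed £30.00 at rate r clears £973.18 in 47 more payments. Total: 30 + 47 = 77 months.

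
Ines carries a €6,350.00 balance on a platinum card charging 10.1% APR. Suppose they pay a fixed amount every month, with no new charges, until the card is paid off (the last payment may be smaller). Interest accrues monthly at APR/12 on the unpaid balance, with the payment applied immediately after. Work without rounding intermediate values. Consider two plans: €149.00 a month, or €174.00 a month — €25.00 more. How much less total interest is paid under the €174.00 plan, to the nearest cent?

Monthly rate r = 10.1%/12 = 0.841667% = 0.00841667.
At €149.00/mo: n = ⌈−ln(1 − rB₀/P)/ln(1+r)⌉ = 54 payments (last €0.65); total interest = total paid − €6,350.00 = €1,547.65.
At €174.00/mo: 44 payments (last €136.19); total interest €1,268.19.
Interest saved = €1,547.65 − €1,268.19 = €279.46.

€279.46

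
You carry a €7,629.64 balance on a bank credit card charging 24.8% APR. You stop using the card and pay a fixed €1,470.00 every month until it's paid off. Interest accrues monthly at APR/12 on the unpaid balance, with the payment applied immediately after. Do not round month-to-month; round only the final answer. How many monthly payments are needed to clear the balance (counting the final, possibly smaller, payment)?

6 months

Monthly rate r = 24.8%/12 = 2.06667% = 0.0206667.
Recurrence: B ← B·(1+r) − €1,470.00.
Month 1: interest €157.68; balance after payment €6,317.32.
Month 2: interest €130.56; balance after payment €4,977.88.
Month 3: interest €102.88; balance after payment €3,610.75.
Month 4: interest €74.62; balance after payment €2,215.38.
Month 5: interest €45.78; balance after payment €791.16.
Month 6: interest €16.35; balance after payment €0.00.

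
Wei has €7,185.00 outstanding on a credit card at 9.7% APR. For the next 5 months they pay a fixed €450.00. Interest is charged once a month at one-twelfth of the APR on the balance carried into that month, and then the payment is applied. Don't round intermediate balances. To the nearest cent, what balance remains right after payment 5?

Monthly rate r = 9.7%/12 = 0.808333% = 0.00808333.
Each month: B ← B·(1+r) − €450.00.
Month 1: interest €58.08; balance after payment €6,793.08.
Month 2: interest €54.91; balance after payment €6,397.99.
Month 3: interest €51.72; balance after payment €5,999.71.
Month 4: interest €48.50; balance after payment €5,598.20.
Month 5: interest €45.25; balance after payment €5,193.46.

€5,193.46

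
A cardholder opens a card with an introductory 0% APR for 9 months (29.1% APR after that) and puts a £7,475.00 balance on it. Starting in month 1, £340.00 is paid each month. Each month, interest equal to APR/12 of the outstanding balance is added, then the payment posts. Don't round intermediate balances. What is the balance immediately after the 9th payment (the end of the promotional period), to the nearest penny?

£4,415.00

Promo months 1–9 at r₀ = 0%/12 = 0; months 10+ at r₁ = 29.1%/12 = 0.02425.
After month 9 (no interest yet): B = £7,475.00 − 9·£340.00 = £4,415.00.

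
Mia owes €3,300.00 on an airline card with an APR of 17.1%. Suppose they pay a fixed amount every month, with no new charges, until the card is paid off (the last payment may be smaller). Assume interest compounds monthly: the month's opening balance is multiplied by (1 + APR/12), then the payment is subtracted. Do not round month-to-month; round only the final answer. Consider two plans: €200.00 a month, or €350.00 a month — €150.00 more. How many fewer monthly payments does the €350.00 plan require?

Monthly rate r = 17.1%/12 = 1.425% = 0.01425.
At €200.00/mo: n = ⌈−ln(1 − rB₀/P)/ln(1+r)⌉ = 19 payments (last €188.82); total interest = total paid − €3,300.00 = €488.82.
At €350.00/mo: 11 payments (last €69.37); total interest €269.37.
Payments saved = 19 − 11 = 8.

8 fewer payments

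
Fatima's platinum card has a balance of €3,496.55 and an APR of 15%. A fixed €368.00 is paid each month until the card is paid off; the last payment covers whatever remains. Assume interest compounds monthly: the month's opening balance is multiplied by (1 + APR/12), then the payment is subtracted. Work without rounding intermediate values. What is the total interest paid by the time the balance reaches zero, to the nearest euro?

Monthly rate r = 15%/12 = 1.25% = 0.0125.
Payoff takes n = ⌈−ln(1 − rB₀/P)/ln(1+r)⌉ = ⌈10.178⌉ = 11 payments; the last is €65.80.
Total paid = 10·€368.00 + €65.80 = €3,745.80.
Total interest = total paid − principal = €3,745.80 − €3,496.55 = €249.25.

€249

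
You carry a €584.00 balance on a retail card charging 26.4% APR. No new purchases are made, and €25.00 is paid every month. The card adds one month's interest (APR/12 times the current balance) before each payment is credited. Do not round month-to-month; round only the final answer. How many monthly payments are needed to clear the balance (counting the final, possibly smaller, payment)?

Monthly rate r = 26.4%/12 = 2.2% = 0.022.
Recurrence: B ← B·(1+r) − €25.00.
Month 1: interest €12.85; balance after payment €571.85.
Month 2: interest €12.58; balance after payment €559.43.
Closed form: n = −ln(1 − rB₀/P)/ln(1+r) = −ln(0.48608)/ln(1.022) ≈ 33.149, so the balance reaches zero during payment 34.

34 months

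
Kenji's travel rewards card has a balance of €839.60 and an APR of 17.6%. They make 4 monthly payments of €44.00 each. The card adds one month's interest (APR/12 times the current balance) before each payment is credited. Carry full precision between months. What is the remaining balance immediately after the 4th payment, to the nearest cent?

€710.04

Monthly rate r = 17.6%/12 = 1.46667% = 0.0146667.
Each month: B ← B·(1+r) − €44.00.
Month 1: interest €12.31; balance after payment €807.91.
Month 2: interest €11.85; balance after payment €775.76.
Month 3: interest €11.38; balance after payment €743.14.
Month 4: interest €10.90; balance after payment €710.04.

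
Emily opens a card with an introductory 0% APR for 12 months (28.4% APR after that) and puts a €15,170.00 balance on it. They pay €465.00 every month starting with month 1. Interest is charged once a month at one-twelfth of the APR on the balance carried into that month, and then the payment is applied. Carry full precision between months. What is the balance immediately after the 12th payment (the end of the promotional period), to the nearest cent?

€9,590.00

Promo months 1–12 at r₀ = 0%/12 = 0; months 13+ at r₁ = 28.4%/12 = 0.0236667.
After month 12 (no interest yet): B = €15,170.00 − 12·€465.00 = €9,590.00.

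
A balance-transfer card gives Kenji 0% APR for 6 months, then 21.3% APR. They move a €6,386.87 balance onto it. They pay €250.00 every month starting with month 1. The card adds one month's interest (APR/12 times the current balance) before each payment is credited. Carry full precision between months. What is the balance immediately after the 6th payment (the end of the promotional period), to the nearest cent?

Promo months 1–6 at r₀ = 0%/12 = 0; months 7+ at r₁ = 21.3%/12 = 0.01775.
After month 6 (no interest yet): B = €6,386.87 − 6·€250.00 = €4,886.87.

€4,886.87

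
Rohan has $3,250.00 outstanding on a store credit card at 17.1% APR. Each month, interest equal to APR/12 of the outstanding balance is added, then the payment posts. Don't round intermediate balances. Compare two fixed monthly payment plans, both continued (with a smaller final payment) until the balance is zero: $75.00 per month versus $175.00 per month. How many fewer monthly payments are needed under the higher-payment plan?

46 fewer payments

Monthly rate r = 17.1%/12 = 1.425% = 0.01425.
At $75.00/mo: n = ⌈−ln(1 − rB₀/P)/ln(1+r)⌉ = 68 payments (last $69.03); total interest = total paid − $3,250.00 = $1,844.03.
At $175.00/mo: 22 payments (last $127.16); total interest $552.16.
Payments saved = 68 − 22 = 46.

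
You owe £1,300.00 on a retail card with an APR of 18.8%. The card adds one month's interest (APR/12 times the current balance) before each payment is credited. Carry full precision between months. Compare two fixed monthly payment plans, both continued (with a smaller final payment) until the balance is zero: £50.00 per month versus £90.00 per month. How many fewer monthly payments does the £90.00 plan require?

Monthly rate r = 18.8%/12 = 1.56667% = 0.0156667.
At £50.00/mo: n = ⌈−ln(1 − rB₀/P)/ln(1+r)⌉ = 34 payments (last £32.67); total interest = total paid − £1,300.00 = £382.67.
At £90.00/mo: 17 payments (last £45.58); total interest £185.58.
Payments saved = 34 − 17 = 17.

17 fewer payments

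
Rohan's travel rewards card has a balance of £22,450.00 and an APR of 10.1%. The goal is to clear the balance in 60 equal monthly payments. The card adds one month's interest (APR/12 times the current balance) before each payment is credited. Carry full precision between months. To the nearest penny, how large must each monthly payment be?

£478.10

Monthly rate r = 10.1%/12 = 0.841667% = 0.00841667.
Level-payment amortization: P = B₀·r / (1 − (1+r)^(−n)) = 22450.00·0.00841667 / (1 − 1.00842^(−60)).
Denominator 1 − (1+r)^(−60) = 0.395217652.
P = 188.954 / 0.395217652 ≈ 478.10.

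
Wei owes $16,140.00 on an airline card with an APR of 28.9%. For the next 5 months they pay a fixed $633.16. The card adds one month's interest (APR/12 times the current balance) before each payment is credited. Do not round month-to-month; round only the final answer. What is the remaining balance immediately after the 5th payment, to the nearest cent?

Monthly rate r = 28.9%/12 = 2.40833% = 0.0240833.
Each month: B ← B·(1+r) − $633.16.
Month 1: interest $388.70; balance after payment $15,895.55.
Month 2: interest $382.82; balance after payment $15,645.20.
Month 3: interest $376.79; balance after payment $15,388.83.
Month 4: interest $370.61; balance after payment $15,126.29.
Month 5: interest $364.29; balance after payment $14,857.42.

$14,857.42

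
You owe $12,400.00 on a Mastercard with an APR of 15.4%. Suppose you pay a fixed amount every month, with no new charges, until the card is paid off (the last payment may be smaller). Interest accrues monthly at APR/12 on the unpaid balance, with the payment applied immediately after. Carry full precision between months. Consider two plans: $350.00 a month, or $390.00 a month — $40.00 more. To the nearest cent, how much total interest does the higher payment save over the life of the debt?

Monthly rate r = 15.4%/12 = 1.28333% = 0.0128333.
At $350.00/mo: n = ⌈−ln(1 − rB₀/P)/ln(1+r)⌉ = 48 payments (last $193.48); total interest = total paid − $12,400.00 = $4,243.48.
At $390.00/mo: 42 payments (last $45.75); total interest $3,635.75.
Interest saved = $4,243.48 − $3,635.75 = $607.73.

$607.73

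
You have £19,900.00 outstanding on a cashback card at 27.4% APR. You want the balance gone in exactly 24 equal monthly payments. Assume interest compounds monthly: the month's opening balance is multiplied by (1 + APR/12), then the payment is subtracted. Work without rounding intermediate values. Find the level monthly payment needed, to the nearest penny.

Monthly rate r = 27.4%/12 = 2.28333% = 0.0228333.
Level-payment amortization: P = B₀·r / (1 − (1+r)^(−n)) = 19900.00·0.0228333 / (1 − 1.02283^(−24)).
Denominator 1 − (1+r)^(−24) = 0.418321448.
P = 454.383 / 0.418321448 ≈ 1086.21.

£1,086.21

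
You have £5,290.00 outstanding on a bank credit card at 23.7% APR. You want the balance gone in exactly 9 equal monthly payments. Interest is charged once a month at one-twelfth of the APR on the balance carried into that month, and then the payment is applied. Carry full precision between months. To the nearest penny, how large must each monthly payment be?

Monthly rate r = 23.7%/12 = 1.975% = 0.01975.
Level-payment amortization: P = B₀·r / (1 − (1+r)^(−n)) = 5290.00·0.01975 / (1 − 1.01975^(−9)).
Denominator 1 − (1+r)^(−9) = 0.161396686.
P = 104.478 / 0.161396686 ≈ 647.33.

£647.33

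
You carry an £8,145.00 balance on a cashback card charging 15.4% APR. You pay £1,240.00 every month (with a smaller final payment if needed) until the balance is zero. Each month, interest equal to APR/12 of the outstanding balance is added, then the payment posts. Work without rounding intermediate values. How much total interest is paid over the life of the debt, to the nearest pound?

£419

Monthly rate r = 15.4%/12 = 1.28333% = 0.0128333.
Payoff takes n = ⌈−ln(1 − rB₀/P)/ln(1+r)⌉ = ⌈6.906⌉ = 7 payments; the last is £1,124.05.
Total paid = 6·£1,240.00 + £1,124.05 = £8,564.05.
Total interest = total paid − principal = £8,564.05 − £8,145.00 = £419.05.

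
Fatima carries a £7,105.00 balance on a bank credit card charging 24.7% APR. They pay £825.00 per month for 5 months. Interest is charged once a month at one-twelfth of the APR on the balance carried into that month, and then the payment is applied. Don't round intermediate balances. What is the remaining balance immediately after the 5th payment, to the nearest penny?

£3,568.61

Monthly rate r = 24.7%/12 = 2.05833% = 0.0205833.
Each month: B ← B·(1+r) − £825.00.
Month 1: interest £146.24; balance after payment £6,426.24.
Month 2: interest £132.27; balance after payment £5,733.52.
Month 3: interest £118.01; balance after payment £5,026.53.
Month 4: interest £103.46; balance after payment £4,305.00.
Month 5: interest £88.61; balance after payment £3,568.61.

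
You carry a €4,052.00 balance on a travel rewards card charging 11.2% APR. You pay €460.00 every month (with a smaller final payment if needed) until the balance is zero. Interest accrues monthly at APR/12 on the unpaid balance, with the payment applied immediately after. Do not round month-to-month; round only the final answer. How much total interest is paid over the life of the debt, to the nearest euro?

€196

Monthly rate r = 11.2%/12 = 0.933333% = 0.00933333.
Payoff takes n = ⌈−ln(1 − rB₀/P)/ln(1+r)⌉ = ⌈9.235⌉ = 10 payments; the last is €108.38.
Total paid = 9·€460.00 + €108.38 = €4,248.38.
Total interest = total paid − principal = €4,248.38 − €4,052.00 = €196.38.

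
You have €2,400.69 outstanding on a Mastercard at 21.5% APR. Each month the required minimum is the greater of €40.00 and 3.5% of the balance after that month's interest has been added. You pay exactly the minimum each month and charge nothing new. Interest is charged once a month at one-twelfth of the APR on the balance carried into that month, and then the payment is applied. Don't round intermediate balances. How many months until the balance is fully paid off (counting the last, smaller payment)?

82 months

Monthly rate r = 21.5%/12 = 1.79167% = 0.0179167.
While 3.5% of the post-interest balance exceeds €40.00, each month B ← (B·(1+r))·(1 − 0.035), i.e. B shrinks by the factor (1+r)·0.965 = 0.98229.
This holds for months 1–43. Entering month 44 the balance is €1,113.36; 3.5% of the post-interest balance is now below €40.00, so the flat €40.00 minimum applies from here.
From month 44 a fixed €40.00 at rate r clears €1,113.36 in 39 more payments. Total: 43 + 39 = 82 months.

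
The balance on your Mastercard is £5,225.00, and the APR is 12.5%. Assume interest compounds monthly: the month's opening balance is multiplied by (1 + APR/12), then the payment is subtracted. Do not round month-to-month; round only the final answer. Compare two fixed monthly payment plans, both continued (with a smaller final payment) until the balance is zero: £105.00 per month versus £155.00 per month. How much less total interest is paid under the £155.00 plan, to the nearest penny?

Monthly rate r = 12.5%/12 = 1.04167% = 0.0104167.
At £105.00/mo: n = ⌈−ln(1 − rB₀/P)/ln(1+r)⌉ = 71 payments (last £52.31); total interest = total paid − £5,225.00 = £2,177.31.
At £155.00/mo: 42 payments (last £114.85); total interest £1,244.85.
Interest saved = £2,177.31 − £1,244.85 = £932.46.

£932.46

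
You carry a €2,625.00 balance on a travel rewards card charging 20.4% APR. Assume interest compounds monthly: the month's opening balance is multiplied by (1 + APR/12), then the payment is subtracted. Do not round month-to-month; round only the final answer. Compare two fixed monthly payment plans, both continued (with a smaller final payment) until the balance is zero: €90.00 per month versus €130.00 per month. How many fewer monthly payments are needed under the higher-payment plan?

Monthly rate r = 20.4%/12 = 1.7% = 0.017.
At €90.00/mo: n = ⌈−ln(1 − rB₀/P)/ln(1+r)⌉ = 41 payments (last €56.58); total interest = total paid − €2,625.00 = €1,031.58.
At €130.00/mo: 25 payments (last €122.76); total interest €617.76.
Payments saved = 41 − 25 = 16.

16 fewer payments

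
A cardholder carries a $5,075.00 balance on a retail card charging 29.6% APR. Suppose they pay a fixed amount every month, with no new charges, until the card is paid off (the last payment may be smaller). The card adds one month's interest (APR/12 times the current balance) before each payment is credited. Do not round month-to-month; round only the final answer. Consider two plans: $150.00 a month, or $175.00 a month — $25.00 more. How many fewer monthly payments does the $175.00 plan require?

Monthly rate r = 29.6%/12 = 2.46667% = 0.0246667.
At $150.00/mo: n = ⌈−ln(1 − rB₀/P)/ln(1+r)⌉ = 74 payments (last $125.23); total interest = total paid − $5,075.00 = $6,000.23.
At $175.00/mo: 52 payments (last $98.92); total interest $3,948.92.
Payments saved = 74 − 52 = 22.

22 fewer payments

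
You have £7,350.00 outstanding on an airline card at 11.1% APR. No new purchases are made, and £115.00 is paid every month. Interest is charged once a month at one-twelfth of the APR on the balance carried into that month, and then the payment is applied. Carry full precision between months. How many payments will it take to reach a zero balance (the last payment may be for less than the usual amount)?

Monthly rate r = 11.1%/12 = 0.925% = 0.00925.
Recurrence: B ← B·(1+r) − £115.00.
Month 1: interest £67.99; balance after payment £7,302.99.
Month 2: interest £67.55; balance after payment £7,255.54.
Closed form: n = −ln(1 − rB₀/P)/ln(1+r) = −ln(0.4088)/ln(1.00925) ≈ 97.151, so the balance reaches zero during payment 98.

98 months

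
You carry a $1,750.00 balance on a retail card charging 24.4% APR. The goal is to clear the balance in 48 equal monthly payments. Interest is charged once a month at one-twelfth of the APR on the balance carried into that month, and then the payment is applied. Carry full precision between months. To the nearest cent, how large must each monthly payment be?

Monthly rate r = 24.4%/12 = 2.03333% = 0.0203333.
Level-payment amortization: P = B₀·r / (1 − (1+r)^(−n)) = 1750.00·0.0203333 / (1 − 1.02033^(−48)).
Denominator 1 − (1+r)^(−48) = 0.619477443.
P = 35.5833 / 0.619477443 ≈ 57.44.

$57.44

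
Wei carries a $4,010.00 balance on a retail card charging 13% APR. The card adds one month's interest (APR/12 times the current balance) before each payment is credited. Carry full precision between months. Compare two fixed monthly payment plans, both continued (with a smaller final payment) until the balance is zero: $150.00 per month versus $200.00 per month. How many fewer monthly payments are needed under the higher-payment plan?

Monthly rate r = 13%/12 = 1.08333% = 0.0108333.
At $150.00/mo: n = ⌈−ln(1 − rB₀/P)/ln(1+r)⌉ = 32 payments (last $110.35); total interest = total paid − $4,010.00 = $750.35.
At $200.00/mo: 23 payments (last $145.68); total interest $535.68.
Payments saved = 32 − 23 = 9.

9 fewer payments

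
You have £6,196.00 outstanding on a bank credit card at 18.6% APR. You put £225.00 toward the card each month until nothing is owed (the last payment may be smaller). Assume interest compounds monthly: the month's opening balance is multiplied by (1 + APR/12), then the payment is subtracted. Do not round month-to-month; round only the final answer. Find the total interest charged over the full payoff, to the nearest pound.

£1,946

Monthly rate r = 18.6%/12 = 1.55% = 0.0155.
Payoff takes n = ⌈−ln(1 − rB₀/P)/ln(1+r)⌉ = ⌈36.186⌉ = 37 payments; the last is £42.14.
Total paid = 36·£225.00 + £42.14 = £8,142.14.
Total interest = total paid − principal = £8,142.14 − £6,196.00 = £1,946.14.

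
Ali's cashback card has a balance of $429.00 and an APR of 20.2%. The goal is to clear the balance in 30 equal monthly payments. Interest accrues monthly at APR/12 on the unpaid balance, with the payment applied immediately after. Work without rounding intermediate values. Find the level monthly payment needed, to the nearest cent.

Monthly rate r = 20.2%/12 = 1.68333% = 0.0168333.
Level-payment amortization: P = B₀·r / (1 − (1+r)^(−n)) = 429.00·0.0168333 / (1 − 1.01683^(−30)).
Denominator 1 − (1+r)^(−30) = 0.393952364.
P = 7.2215 / 0.393952364 ≈ 18.33.

$18.33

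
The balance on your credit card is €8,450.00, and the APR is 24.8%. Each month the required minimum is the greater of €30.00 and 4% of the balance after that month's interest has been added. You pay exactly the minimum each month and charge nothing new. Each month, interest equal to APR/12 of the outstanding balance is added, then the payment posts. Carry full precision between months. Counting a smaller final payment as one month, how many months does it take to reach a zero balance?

155 months

Monthly rate r = 24.8%/12 = 2.06667% = 0.0206667.
While 4% of the post-interest balance exceeds €30.00, each month B ← (B·(1+r))·(1 − 0.04), i.e. B shrinks by the factor (1+r)·0.96 = 0.97984.
This holds for months 1–120. Entering month 121 the balance is €733.63; 4% of the post-interest balance is now below €30.00, so the flat €30.00 minimum applies from here.
From month 121 a fixed €30.00 at rate r clears €733.63 in 35 more payments. Total: 120 + 35 = 155 months.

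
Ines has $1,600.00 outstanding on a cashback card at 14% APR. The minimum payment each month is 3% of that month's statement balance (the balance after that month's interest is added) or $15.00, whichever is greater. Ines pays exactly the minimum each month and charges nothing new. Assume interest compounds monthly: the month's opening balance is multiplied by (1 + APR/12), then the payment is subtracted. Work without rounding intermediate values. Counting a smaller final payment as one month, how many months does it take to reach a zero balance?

Monthly rate r = 14%/12 = 1.16667% = 0.0116667.
While 3% of the post-interest balance exceeds $15.00, each month B ← (B·(1+r))·(1 − 0.03), i.e. B shrinks by the factor (1+r)·0.97 = 0.98132.
This holds for months 1–63. Entering month 64 the balance is $487.64; 3% of the post-interest balance is now below $15.00, so the flat $15.00 minimum applies from here.
From month 64 a fixed $15.00 at rate r clears $487.64 in 42 more payments. Total: 63 + 42 = 105 months.

105 months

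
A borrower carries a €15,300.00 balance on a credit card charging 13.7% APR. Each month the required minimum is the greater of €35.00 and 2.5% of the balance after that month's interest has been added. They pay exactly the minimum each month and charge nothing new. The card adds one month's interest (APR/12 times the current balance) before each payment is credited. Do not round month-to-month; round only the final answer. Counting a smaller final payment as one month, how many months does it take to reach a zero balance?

225 months

Monthly rate r = 13.7%/12 = 1.14167% = 0.0114167.
While 2.5% of the post-interest balance exceeds €35.00, each month B ← (B·(1+r))·(1 − 0.025), i.e. B shrinks by the factor (1+r)·0.975 = 0.98613.
This holds for months 1–173. Entering month 174 the balance is €1,365.84; 2.5% of the post-interest balance is now below €35.00, so the flat €35.00 minimum applies from here.
From month 174 a fixed €35.00 at rate r clears €1,365.84 in 52 more payments. Total: 173 + 52 = 225 months.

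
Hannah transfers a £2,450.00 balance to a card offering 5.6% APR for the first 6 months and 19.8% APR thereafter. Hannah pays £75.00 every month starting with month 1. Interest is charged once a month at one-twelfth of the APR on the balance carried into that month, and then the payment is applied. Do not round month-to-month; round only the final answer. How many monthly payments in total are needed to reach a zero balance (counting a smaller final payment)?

Promo months 1–6 at r₀ = 5.6%/12 = 0.00466667; months 7+ at r₁ = 19.8%/12 = 0.0165.
After month 6: iterate B ← B·(1+r₀) − £75.00 for 6 months → £2,064.12.
Then at r₁ with £75.00/mo: n₂ = −ln(1 − r₁·B/P)/ln(1+r₁) ≈ 36.99 → 37 more payments.

43 payments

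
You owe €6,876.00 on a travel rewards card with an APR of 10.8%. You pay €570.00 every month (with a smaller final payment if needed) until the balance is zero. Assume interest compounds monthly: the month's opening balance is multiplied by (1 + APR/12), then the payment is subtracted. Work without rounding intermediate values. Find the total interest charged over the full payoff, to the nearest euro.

Monthly rate r = 10.8%/12 = 0.9% = 0.009.
Payoff takes n = ⌈−ln(1 − rB₀/P)/ln(1+r)⌉ = ⌈12.827⌉ = 13 payments; the last is €471.75.
Total paid = 12·€570.00 + €471.75 = €7,311.75.
Total interest = total paid − principal = €7,311.75 − €6,876.00 = €435.75.

€436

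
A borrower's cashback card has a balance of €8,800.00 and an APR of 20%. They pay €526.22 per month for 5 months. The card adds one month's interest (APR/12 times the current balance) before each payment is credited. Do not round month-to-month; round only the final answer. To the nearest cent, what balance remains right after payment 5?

Monthly rate r = 20%/12 = 1.66667% = 0.0166667.
Each month: B ← B·(1+r) − €526.22.
Month 1: interest €146.67; balance after payment €8,420.45.
Month 2: interest €140.34; balance after payment €8,034.57.
Month 3: interest €133.91; balance after payment €7,642.26.
Month 4: interest €127.37; balance after payment €7,243.41.
Month 5: interest €120.72; balance after payment €6,837.91.

€6,837.91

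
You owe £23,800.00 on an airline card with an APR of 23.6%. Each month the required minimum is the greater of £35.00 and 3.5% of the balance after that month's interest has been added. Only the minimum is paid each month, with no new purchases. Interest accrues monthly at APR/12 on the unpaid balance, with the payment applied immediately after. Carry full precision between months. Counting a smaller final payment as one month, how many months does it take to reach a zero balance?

239 months

Monthly rate r = 23.6%/12 = 1.96667% = 0.0196667.
While 3.5% of the post-interest balance exceeds £35.00, each month B ← (B·(1+r))·(1 − 0.035), i.e. B shrinks by the factor (1+r)·0.965 = 0.98398.
This holds for months 1–198. Entering month 199 the balance is £972.10; 3.5% of the post-interest balance is now below £35.00, so the flat £35.00 minimum applies from here.
From month 199 a fixed £35.00 at rate r clears £972.10 in 41 more payments. Total: 198 + 41 = 239 months.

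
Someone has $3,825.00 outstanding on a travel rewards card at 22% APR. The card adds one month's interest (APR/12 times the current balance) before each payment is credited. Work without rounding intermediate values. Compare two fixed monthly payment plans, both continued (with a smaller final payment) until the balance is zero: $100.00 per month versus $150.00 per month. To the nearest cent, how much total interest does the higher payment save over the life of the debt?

$1,446.98

Monthly rate r = 22%/12 = 1.83333% = 0.0183333.
At $100.00/mo: n = ⌈−ln(1 − rB₀/P)/ln(1+r)⌉ = 67 payments (last $50.35); total interest = total paid − $3,825.00 = $2,825.35.
At $150.00/mo: 35 payments (last $103.37); total interest $1,378.37.
Interest saved = $2,825.35 − $1,378.37 = $1,446.98.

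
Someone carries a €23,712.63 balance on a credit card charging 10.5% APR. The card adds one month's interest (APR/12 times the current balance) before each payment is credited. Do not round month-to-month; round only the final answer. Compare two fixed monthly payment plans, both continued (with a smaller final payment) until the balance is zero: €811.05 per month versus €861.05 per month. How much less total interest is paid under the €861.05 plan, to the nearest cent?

€257.13

Monthly rate r = 10.5%/12 = 0.875% = 0.00875.
At €811.05/mo: n = ⌈−ln(1 − rB₀/P)/ln(1+r)⌉ = 34 payments (last €743.44); total interest = total paid − €23,712.63 = €3,795.46.
At €861.05/mo: 32 payments (last €558.41); total interest €3,538.33.
Interest saved = €3,795.46 − €3,538.33 = €257.13.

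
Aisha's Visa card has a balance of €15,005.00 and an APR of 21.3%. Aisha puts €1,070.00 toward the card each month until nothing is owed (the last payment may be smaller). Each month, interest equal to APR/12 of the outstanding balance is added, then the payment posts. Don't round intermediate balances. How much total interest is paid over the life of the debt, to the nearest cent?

€2,404.33

Monthly rate r = 21.3%/12 = 1.775% = 0.01775.
Payoff takes n = ⌈−ln(1 − rB₀/P)/ln(1+r)⌉ = ⌈16.269⌉ = 17 payments; the last is €289.33.
Total paid = 16·€1,070.00 + €289.33 = €17,409.33.
Total interest = total paid − principal = €17,409.33 − €15,005.00 = €2,404.33.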